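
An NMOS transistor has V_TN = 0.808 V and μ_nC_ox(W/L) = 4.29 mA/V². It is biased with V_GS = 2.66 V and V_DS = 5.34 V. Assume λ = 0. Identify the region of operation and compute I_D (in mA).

Saturation; I_D = 7.36 mA

V_ov = V_GS − V_TN = 2.66 − 0.808 = 1.85 V.
Since V_DS = 5.34 V ≥ V_ov = 1.85 V, the device is in saturation.
I_D = ½ k_n V_ov² = 0.5 × 4.29 × 1.85² = 7.36 mA.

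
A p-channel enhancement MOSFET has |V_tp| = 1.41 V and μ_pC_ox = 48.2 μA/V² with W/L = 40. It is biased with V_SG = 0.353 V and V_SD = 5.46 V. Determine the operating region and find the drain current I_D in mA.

Cutoff; I_D = 0 mA

V_SG = 0.353 V < |V_tp| = 1.41 V, so the transistor is in cutoff.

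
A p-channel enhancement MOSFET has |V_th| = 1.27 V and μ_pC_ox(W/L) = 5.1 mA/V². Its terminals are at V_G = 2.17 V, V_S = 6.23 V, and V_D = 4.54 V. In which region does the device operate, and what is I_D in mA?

Triode; I_D = 16.8 mA

V_SG = V_S − V_G = 6.23 − 2.17 = 4.06 V; V_SD = V_S − V_D = 6.23 − 4.54 = 1.69 V.
V_ov = V_SG − |V_th| = 4.06 − 1.27 = 2.79 V.
Since V_SD = 1.69 V < V_ov = 2.79 V, the device is in the triode region.
I_D = k_p [V_ov · V_SD − ½ V_SD²] = 5.1 × [2.79 × 1.69 − 0.5 × 1.69²] = 16.8 mA.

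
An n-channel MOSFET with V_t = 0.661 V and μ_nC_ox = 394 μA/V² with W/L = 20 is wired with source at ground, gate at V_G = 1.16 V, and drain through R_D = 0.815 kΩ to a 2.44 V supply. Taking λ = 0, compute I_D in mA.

V_GS = V_G = 1.16 V, so V_ov = 1.16 − 0.661 = 0.499 V.
k_n = μ_nC_ox · (W/L) = 7.88 mA/V².
Assume saturation: I_D = ½ k_n V_ov² = 0.5 × 7.88 × 0.499² = 0.981 mA, giving V_DS = V_DD − I_D R_D = 2.44 − 0.981 × 0.815 = 1.64 V.
V_DS = 1.64 V ≥ V_ov = 0.499 V, confirming saturation.

I_D = 0.981 mA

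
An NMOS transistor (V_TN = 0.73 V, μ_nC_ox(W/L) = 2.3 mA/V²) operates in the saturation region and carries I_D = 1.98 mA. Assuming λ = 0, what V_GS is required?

In saturation I_D = ½ k_n (V_GS − V_TN)², so V_GS − V_TN = √(2 I_D / k_n) = √(2 × 1.98 / 2.3) = 1.31 V.
V_GS = 0.73 + 1.31 = 2.04 V.

V_GS = 2.04 V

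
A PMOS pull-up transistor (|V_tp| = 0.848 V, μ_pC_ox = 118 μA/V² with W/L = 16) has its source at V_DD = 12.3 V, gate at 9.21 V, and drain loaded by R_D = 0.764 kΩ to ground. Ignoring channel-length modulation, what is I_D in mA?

V_SG = V_DD − V_G = 12.3 − 9.21 = 3.09 V, so V_ov = 3.09 − 0.848 = 2.24 V.
k_p = μ_pC_ox · (W/L) = 1.888 mA/V².
Assume saturation: I_D = ½ k_p V_ov² = 0.5 × 1.888 × 2.24² = 4.75 mA, giving V_SD = V_DD − I_D R_D = 12.3 − 4.75 × 0.764 = 8.67 V.
V_SD = 8.67 V ≥ V_ov = 2.24 V, confirming saturation.

I_D = 4.75 mA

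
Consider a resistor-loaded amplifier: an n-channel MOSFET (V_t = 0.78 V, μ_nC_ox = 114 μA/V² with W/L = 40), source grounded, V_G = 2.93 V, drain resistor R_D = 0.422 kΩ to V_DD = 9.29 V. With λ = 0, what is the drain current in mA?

I_D = 10.5 mA

V_GS = V_G = 2.93 V, so V_ov = 2.93 − 0.78 = 2.15 V.
k_n = μ_nC_ox · (W/L) = 4.56 mA/V².
Assume saturation: I_D = ½ k_n V_ov² = 0.5 × 4.56 × 2.15² = 10.5 mA, giving V_DS = V_DD − I_D R_D = 9.29 − 10.5 × 0.422 = 4.84 V.
V_DS = 4.84 V ≥ V_ov = 2.15 V, confirming saturation.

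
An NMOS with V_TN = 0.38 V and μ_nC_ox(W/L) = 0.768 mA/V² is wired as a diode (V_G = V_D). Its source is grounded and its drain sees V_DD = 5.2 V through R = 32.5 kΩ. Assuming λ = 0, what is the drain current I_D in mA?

I_D = 0.130 mA

With gate tied to drain, V_GS = V_DS ≥ V_GS − V_TN, so the device is in saturation.
KCL at the drain: ½ k_n (V_GS − V_TN)² = (V_DD − V_GS)/R.
Let x = V_GS − 0.38. Then 12.5 x² + x − 4.82 = 0, giving x = 0.583 V (positive root), so V_GS = 0.963 V.
I_D = (V_DD − V_GS)/R = (5.2 − 0.963) / 32.5 = 0.13 mA.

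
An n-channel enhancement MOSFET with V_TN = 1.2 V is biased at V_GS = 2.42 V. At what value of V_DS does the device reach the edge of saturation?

V_DS,sat = 1.22 V

The boundary between triode and saturation is V_DS = V_GS − V_TN = V_ov.
V_ov = 2.42 − 1.2 = 1.22 V.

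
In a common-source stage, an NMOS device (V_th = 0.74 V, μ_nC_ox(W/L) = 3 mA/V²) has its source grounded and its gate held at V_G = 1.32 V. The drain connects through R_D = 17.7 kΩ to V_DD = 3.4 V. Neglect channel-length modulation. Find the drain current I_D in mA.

V_GS = V_G = 1.32 V, so V_ov = 1.32 − 0.74 = 0.58 V.
Assume saturation: I_D = ½ k_n V_ov² = 0.5 × 3 × 0.58² = 0.505 mA, giving V_DS = V_DD − I_D R_D = 3.4 − 0.505 × 17.7 = -5.53 V.
But -5.53 V < V_ov = 0.58 V, so the device is actually in triode.
In triode I_D = k_n[V_ov V_DS − ½ V_DS²] and I_D = (V_DD − V_DS)/R_D. Equating: 26.5 V_DS² − 31.8 V_DS + 3.4 = 0, giving V_DS = 0.119 V (the root below V_ov).
I_D = (3.4 − 0.119) / 17.7 = 0.185 mA.

I_D = 0.185 mA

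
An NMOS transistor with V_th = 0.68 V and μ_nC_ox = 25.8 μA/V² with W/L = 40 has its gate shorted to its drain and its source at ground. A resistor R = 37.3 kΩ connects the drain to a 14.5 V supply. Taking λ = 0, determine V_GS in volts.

V_GS = 1.50 V

With gate tied to drain, V_GS = V_DS ≥ V_GS − V_th, so the device is in saturation.
k_n = μ_nC_ox · (W/L) = 1.032 mA/V².
KCL at the drain: ½ k_n (V_GS − V_th)² = (V_DD − V_GS)/R.
Let x = V_GS − 0.68. Then 19.2 x² + x − 13.82 = 0, giving x = 0.822 V (positive root), so V_GS = 1.5 V.
I_D = (V_DD − V_GS)/R = (14.5 − 1.5) / 37.3 = 0.348 mA.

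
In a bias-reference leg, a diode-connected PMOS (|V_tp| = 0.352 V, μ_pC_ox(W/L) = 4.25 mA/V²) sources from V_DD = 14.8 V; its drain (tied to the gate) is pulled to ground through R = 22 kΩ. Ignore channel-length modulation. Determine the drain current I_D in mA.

With gate tied to drain, V_SG = V_SD ≥ V_SG − |V_tp|, so the device is in saturation.
KCL at the drain: ½ k_p (V_SG − |V_tp|)² = (V_DD − V_SG)/R.
Let x = V_SG − 0.352. Then 46.8 x² + x − 14.45 = 0, giving x = 0.545 V (positive root), so V_SG = 0.897 V.
I_D = (V_DD − V_SG)/R = (14.8 − 0.897) / 22 = 0.632 mA.

I_D = 0.632 mA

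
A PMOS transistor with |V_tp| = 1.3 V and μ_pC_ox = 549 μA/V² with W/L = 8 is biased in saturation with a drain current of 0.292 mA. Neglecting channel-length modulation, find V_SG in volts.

V_SG = 1.66 V

k_p = μ_pC_ox · (W/L) = 4.392 mA/V².
In saturation I_D = ½ k_p (V_SG − |V_tp|)², so V_SG − |V_tp| = √(2 I_D / k_p) = √(2 × 0.292 / 4.392) = 0.365 V.
V_SG = 1.3 + 0.365 = 1.66 V.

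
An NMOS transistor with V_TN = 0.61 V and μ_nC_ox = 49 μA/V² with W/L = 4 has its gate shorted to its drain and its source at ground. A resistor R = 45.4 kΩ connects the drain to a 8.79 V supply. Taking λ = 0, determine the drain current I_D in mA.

With gate tied to drain, V_GS = V_DS ≥ V_GS − V_TN, so the device is in saturation.
k_n = μ_nC_ox · (W/L) = 0.196 mA/V².
KCL at the drain: ½ k_n (V_GS − V_TN)² = (V_DD − V_GS)/R.
Let x = V_GS − 0.61. Then 4.45 x² + x − 8.18 = 0, giving x = 1.25 V (positive root), so V_GS = 1.86 V.
I_D = (V_DD − V_GS)/R = (8.79 − 1.86) / 45.4 = 0.153 mA.

I_D = 0.153 mA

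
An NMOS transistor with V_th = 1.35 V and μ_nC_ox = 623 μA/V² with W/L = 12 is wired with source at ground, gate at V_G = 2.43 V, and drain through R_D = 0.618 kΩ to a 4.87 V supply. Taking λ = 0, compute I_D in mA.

I_D = 4.36 mA

V_GS = V_G = 2.43 V, so V_ov = 2.43 − 1.35 = 1.08 V.
k_n = μ_nC_ox · (W/L) = 7.476 mA/V².
Assume saturation: I_D = ½ k_n V_ov² = 0.5 × 7.476 × 1.08² = 4.36 mA, giving V_DS = V_DD − I_D R_D = 4.87 − 4.36 × 0.618 = 2.18 V.
V_DS = 2.18 V ≥ V_ov = 1.08 V, confirming saturation.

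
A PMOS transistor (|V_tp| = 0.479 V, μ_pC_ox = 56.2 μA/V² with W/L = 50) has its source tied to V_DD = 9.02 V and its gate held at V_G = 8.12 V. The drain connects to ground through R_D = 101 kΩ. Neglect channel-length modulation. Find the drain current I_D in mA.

I_D = 0.0885 mA

V_SG = V_DD − V_G = 9.02 − 8.12 = 0.9 V, so V_ov = 0.9 − 0.479 = 0.421 V.
k_p = μ_pC_ox · (W/L) = 2.81 mA/V².
Assume saturation: I_D = ½ k_p V_ov² = 0.5 × 2.81 × 0.421² = 0.249 mA, giving V_SD = V_DD − I_D R_D = 9.02 − 0.249 × 101 = -16.1 V.
But -16.1 V < V_ov = 0.421 V, so the device is actually in triode.
In triode I_D = k_p[V_ov V_SD − ½ V_SD²] and I_D = (V_DD − V_SD)/R_D. Equating: 142 V_SD² − 120.5 V_SD + 9.02 = 0, giving V_SD = 0.083 V (the root below V_ov).
I_D = (9.02 − 0.083) / 101 = 0.0885 mA.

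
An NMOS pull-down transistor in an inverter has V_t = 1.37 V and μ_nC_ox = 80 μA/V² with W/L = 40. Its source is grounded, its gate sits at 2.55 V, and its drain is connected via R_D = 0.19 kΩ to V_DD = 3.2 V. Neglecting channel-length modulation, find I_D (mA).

I_D = 2.23 mA

V_GS = V_G = 2.55 V, so V_ov = 2.55 − 1.37 = 1.18 V.
k_n = μ_nC_ox · (W/L) = 3.2 mA/V².
Assume saturation: I_D = ½ k_n V_ov² = 0.5 × 3.2 × 1.18² = 2.23 mA, giving V_DS = V_DD − I_D R_D = 3.2 − 2.23 × 0.19 = 2.78 V.
V_DS = 2.78 V ≥ V_ov = 1.18 V, confirming saturation.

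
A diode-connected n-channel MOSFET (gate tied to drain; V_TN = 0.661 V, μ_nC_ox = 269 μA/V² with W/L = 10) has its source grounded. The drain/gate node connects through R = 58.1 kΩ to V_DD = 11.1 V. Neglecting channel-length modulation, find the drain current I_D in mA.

With gate tied to drain, V_GS = V_DS ≥ V_GS − V_TN, so the device is in saturation.
k_n = μ_nC_ox · (W/L) = 2.69 mA/V².
KCL at the drain: ½ k_n (V_GS − V_TN)² = (V_DD − V_GS)/R.
Let x = V_GS − 0.661. Then 78.1 x² + x − 10.44 = 0, giving x = 0.359 V (positive root), so V_GS = 1.02 V.
I_D = (V_DD − V_GS)/R = (11.1 − 1.02) / 58.1 = 0.173 mA.

I_D = 0.173 mA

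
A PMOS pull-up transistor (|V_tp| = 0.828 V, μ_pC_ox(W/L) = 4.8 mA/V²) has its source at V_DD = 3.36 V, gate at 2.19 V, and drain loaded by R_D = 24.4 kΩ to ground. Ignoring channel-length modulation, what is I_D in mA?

V_SG = V_DD − V_G = 3.36 − 2.19 = 1.17 V, so V_ov = 1.17 − 0.828 = 0.342 V.
Assume saturation: I_D = ½ k_p V_ov² = 0.5 × 4.8 × 0.342² = 0.281 mA, giving V_SD = V_DD − I_D R_D = 3.36 − 0.281 × 24.4 = -3.49 V.
But -3.49 V < V_ov = 0.342 V, so the device is actually in triode.
In triode I_D = k_p[V_ov V_SD − ½ V_SD²] and I_D = (V_DD − V_SD)/R_D. Equating: 58.6 V_SD² − 41.06 V_SD + 3.36 = 0, giving V_SD = 0.0946 V (the root below V_ov).
I_D = (3.36 − 0.0946) / 24.4 = 0.134 mA.

I_D = 0.134 mA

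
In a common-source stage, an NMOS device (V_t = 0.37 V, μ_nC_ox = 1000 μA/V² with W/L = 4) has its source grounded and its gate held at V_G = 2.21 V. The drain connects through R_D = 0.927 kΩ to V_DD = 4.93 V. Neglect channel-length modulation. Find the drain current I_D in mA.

I_D = 4.49 mA

V_GS = V_G = 2.21 V, so V_ov = 2.21 − 0.37 = 1.84 V.
k_n = μ_nC_ox · (W/L) = 4 mA/V².
Assume saturation: I_D = ½ k_n V_ov² = 0.5 × 4 × 1.84² = 6.77 mA, giving V_DS = V_DD − I_D R_D = 4.93 − 6.77 × 0.927 = -1.35 V.
But -1.35 V < V_ov = 1.84 V, so the device is actually in triode.
In triode I_D = k_n[V_ov V_DS − ½ V_DS²] and I_D = (V_DD − V_DS)/R_D. Equating: 1.85 V_DS² − 7.823 V_DS + 4.93 = 0, giving V_DS = 0.771 V (the root below V_ov).
I_D = (4.93 − 0.771) / 0.927 = 4.49 mA.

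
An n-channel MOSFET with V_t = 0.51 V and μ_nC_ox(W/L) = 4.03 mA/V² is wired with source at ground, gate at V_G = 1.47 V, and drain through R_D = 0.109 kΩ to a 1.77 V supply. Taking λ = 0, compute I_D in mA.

V_GS = V_G = 1.47 V, so V_ov = 1.47 − 0.51 = 0.96 V.
Assume saturation: I_D = ½ k_n V_ov² = 0.5 × 4.03 × 0.96² = 1.86 mA, giving V_DS = V_DD − I_D R_D = 1.77 − 1.86 × 0.109 = 1.57 V.
V_DS = 1.57 V ≥ V_ov = 0.96 V, confirming saturation.

I_D = 1.86 mA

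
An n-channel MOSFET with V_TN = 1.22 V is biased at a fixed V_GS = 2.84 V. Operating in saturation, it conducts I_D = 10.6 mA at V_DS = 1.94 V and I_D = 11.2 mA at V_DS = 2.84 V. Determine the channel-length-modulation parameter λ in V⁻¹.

With V_GS fixed, I_D ∝ (1 + λ V_DS) in saturation, so I_D2/I_D1 = (1 + λ V_DS2)/(1 + λ V_DS1).
11.2/10.6 = 1.057 = (1 + 2.84 λ)/(1 + 1.94 λ).
Solving: λ (I_D1 V_DS2 − I_D2 V_DS1) = I_D2 − I_D1, so λ = (11.2 − 10.6) / (10.6 × 2.84 − 11.2 × 1.94) = 0.6 / 8.38 = 0.0716 V⁻¹.

λ = 0.0716 V⁻¹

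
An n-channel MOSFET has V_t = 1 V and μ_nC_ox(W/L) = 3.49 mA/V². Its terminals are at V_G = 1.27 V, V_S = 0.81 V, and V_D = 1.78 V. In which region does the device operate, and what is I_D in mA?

Cutoff; I_D = 0 mA

V_GS = V_G − V_S = 1.27 − 0.81 = 0.46 V; V_DS = V_D − V_S = 1.78 − 0.81 = 0.97 V.
V_GS = 0.46 V < V_t = 1 V, so the transistor is in cutoff.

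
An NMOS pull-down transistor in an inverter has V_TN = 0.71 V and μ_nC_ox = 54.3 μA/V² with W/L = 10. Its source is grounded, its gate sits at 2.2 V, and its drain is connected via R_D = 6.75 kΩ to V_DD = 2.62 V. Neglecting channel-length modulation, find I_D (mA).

I_D = 0.319 mA

V_GS = V_G = 2.2 V, so V_ov = 2.2 − 0.71 = 1.49 V.
k_n = μ_nC_ox · (W/L) = 0.543 mA/V².
Assume saturation: I_D = ½ k_n V_ov² = 0.5 × 0.543 × 1.49² = 0.603 mA, giving V_DS = V_DD − I_D R_D = 2.62 − 0.603 × 6.75 = -1.45 V.
But -1.45 V < V_ov = 1.49 V, so the device is actually in triode.
In triode I_D = k_n[V_ov V_DS − ½ V_DS²] and I_D = (V_DD − V_DS)/R_D. Equating: 1.83 V_DS² − 6.461 V_DS + 2.62 = 0, giving V_DS = 0.467 V (the root below V_ov).
I_D = (2.62 − 0.467) / 6.75 = 0.319 mA.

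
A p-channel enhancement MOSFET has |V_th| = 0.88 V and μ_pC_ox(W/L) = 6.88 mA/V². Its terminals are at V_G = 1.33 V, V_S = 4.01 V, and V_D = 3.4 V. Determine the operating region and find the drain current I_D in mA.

V_SG = V_S − V_G = 4.01 − 1.33 = 2.68 V; V_SD = V_S − V_D = 4.01 − 3.4 = 0.61 V.
V_ov = V_SG − |V_th| = 2.68 − 0.88 = 1.8 V.
Since V_SD = 0.61 V < V_ov = 1.8 V, the device is in the triode region.
I_D = k_p [V_ov · V_SD − ½ V_SD²] = 6.88 × [1.8 × 0.61 − 0.5 × 0.61²] = 6.27 mA.

Triode; I_D = 6.27 mA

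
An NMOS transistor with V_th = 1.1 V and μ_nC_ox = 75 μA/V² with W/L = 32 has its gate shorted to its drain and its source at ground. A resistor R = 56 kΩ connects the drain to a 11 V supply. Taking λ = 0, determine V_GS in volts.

With gate tied to drain, V_GS = V_DS ≥ V_GS − V_th, so the device is in saturation.
k_n = μ_nC_ox · (W/L) = 2.4 mA/V².
KCL at the drain: ½ k_n (V_GS − V_th)² = (V_DD − V_GS)/R.
Let x = V_GS − 1.1. Then 67.2 x² + x − 9.9 = 0, giving x = 0.376 V (positive root), so V_GS = 1.48 V.
I_D = (V_DD − V_GS)/R = (11 − 1.48) / 56 = 0.17 mA.

V_GS = 1.48 V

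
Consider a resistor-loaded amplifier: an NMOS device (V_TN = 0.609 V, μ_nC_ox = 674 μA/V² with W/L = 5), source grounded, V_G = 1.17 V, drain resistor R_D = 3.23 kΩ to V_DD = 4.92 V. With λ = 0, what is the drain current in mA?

I_D = 0.530 mA

V_GS = V_G = 1.17 V, so V_ov = 1.17 − 0.609 = 0.561 V.
k_n = μ_nC_ox · (W/L) = 3.37 mA/V².
Assume saturation: I_D = ½ k_n V_ov² = 0.5 × 3.37 × 0.561² = 0.53 mA, giving V_DS = V_DD − I_D R_D = 4.92 − 0.53 × 3.23 = 3.21 V.
V_DS = 3.21 V ≥ V_ov = 0.561 V, confirming saturation.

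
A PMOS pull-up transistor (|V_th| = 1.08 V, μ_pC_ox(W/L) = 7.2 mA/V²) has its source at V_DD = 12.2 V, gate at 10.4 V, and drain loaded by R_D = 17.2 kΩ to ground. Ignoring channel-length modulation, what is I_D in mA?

V_SG = V_DD − V_G = 12.2 − 10.4 = 1.8 V, so V_ov = 1.8 − 1.08 = 0.72 V.
Assume saturation: I_D = ½ k_p V_ov² = 0.5 × 7.2 × 0.72² = 1.87 mA, giving V_SD = V_DD − I_D R_D = 12.2 − 1.87 × 17.2 = -19.9 V.
But -19.9 V < V_ov = 0.72 V, so the device is actually in triode.
In triode I_D = k_p[V_ov V_SD − ½ V_SD²] and I_D = (V_DD − V_SD)/R_D. Equating: 61.9 V_SD² − 90.16 V_SD + 12.2 = 0, giving V_SD = 0.151 V (the root below V_ov).
I_D = (12.2 − 0.151) / 17.2 = 0.701 mA.

I_D = 0.701 mA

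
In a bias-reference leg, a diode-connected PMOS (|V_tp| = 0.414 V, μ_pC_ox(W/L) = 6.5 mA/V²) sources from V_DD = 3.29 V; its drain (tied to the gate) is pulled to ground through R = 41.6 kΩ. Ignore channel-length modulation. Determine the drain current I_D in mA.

I_D = 0.0657 mA

With gate tied to drain, V_SG = V_SD ≥ V_SG − |V_tp|, so the device is in saturation.
KCL at the drain: ½ k_p (V_SG − |V_tp|)² = (V_DD − V_SG)/R.
Let x = V_SG − 0.414. Then 135 x² + x − 2.876 = 0, giving x = 0.142 V (positive root), so V_SG = 0.556 V.
I_D = (V_DD − V_SG)/R = (3.29 − 0.556) / 41.6 = 0.0657 mA.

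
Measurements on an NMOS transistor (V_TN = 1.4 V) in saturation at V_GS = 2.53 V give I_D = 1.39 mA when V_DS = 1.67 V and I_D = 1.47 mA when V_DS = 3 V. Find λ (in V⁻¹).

With V_GS fixed, I_D ∝ (1 + λ V_DS) in saturation, so I_D2/I_D1 = (1 + λ V_DS2)/(1 + λ V_DS1).
1.47/1.39 = 1.058 = (1 + 3 λ)/(1 + 1.67 λ).
Solving: λ (I_D1 V_DS2 − I_D2 V_DS1) = I_D2 − I_D1, so λ = (1.47 − 1.39) / (1.39 × 3 − 1.47 × 1.67) = 0.08 / 1.72 = 0.0466 V⁻¹.

λ = 0.0466 V⁻¹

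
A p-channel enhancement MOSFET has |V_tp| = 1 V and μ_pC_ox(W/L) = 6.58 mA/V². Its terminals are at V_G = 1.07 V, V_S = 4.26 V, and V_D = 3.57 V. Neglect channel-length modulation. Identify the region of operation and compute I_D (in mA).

V_SG = V_S − V_G = 4.26 − 1.07 = 3.19 V; V_SD = V_S − V_D = 4.26 − 3.57 = 0.69 V.
V_ov = V_SG − |V_tp| = 3.19 − 1 = 2.19 V.
Since V_SD = 0.69 V < V_ov = 2.19 V, the device is in the triode region.
I_D = k_p [V_ov · V_SD − ½ V_SD²] = 6.58 × [2.19 × 0.69 − 0.5 × 0.69²] = 8.38 mA.

Triode; I_D = 8.38 mA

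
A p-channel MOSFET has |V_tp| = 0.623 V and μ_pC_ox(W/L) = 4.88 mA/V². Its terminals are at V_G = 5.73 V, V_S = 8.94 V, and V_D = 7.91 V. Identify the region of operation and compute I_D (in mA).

Triode; I_D = 10.4 mA

V_SG = V_S − V_G = 8.94 − 5.73 = 3.21 V; V_SD = V_S − V_D = 8.94 − 7.91 = 1.03 V.
V_ov = V_SG − |V_tp| = 3.21 − 0.623 = 2.59 V.
Since V_SD = 1.03 V < V_ov = 2.59 V, the device is in the triode region.
I_D = k_p [V_ov · V_SD − ½ V_SD²] = 4.88 × [2.59 × 1.03 − 0.5 × 1.03²] = 10.4 mA.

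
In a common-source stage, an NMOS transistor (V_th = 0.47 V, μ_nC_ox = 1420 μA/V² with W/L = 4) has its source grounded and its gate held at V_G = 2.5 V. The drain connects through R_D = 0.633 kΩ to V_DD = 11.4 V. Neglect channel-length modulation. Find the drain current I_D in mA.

I_D = 11.7 mA

V_GS = V_G = 2.5 V, so V_ov = 2.5 − 0.47 = 2.03 V.
k_n = μ_nC_ox · (W/L) = 5.68 mA/V².
Assume saturation: I_D = ½ k_n V_ov² = 0.5 × 5.68 × 2.03² = 11.7 mA, giving V_DS = V_DD − I_D R_D = 11.4 − 11.7 × 0.633 = 3.99 V.
V_DS = 3.99 V ≥ V_ov = 2.03 V, confirming saturation.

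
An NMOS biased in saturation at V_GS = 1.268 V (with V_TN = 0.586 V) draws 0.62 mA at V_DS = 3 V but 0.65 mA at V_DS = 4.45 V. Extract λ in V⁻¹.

With V_GS fixed, I_D ∝ (1 + λ V_DS) in saturation, so I_D2/I_D1 = (1 + λ V_DS2)/(1 + λ V_DS1).
0.65/0.62 = 1.048 = (1 + 4.45 λ)/(1 + 3 λ).
Solving: λ (I_D1 V_DS2 − I_D2 V_DS1) = I_D2 − I_D1, so λ = (0.65 − 0.62) / (0.62 × 4.45 − 0.65 × 3) = 0.03 / 0.809 = 0.0371 V⁻¹.

λ = 0.0371 V⁻¹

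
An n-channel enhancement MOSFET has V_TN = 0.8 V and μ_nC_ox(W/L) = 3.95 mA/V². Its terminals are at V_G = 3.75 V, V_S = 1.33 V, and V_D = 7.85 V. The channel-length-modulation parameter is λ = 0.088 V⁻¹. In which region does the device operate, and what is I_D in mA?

V_GS = V_G − V_S = 3.75 − 1.33 = 2.42 V; V_DS = V_D − V_S = 7.85 − 1.33 = 6.52 V.
V_ov = V_GS − V_TN = 2.42 − 0.8 = 1.62 V.
Since V_DS = 6.52 V ≥ V_ov = 1.62 V, the device is in saturation.
I_D = ½ k_n V_ov² (1 + λ V_DS) = 0.5 × 3.95 × 1.62² × (1 + 0.088 × 6.52) = 8.16 mA.

Saturation; I_D = 8.16 mA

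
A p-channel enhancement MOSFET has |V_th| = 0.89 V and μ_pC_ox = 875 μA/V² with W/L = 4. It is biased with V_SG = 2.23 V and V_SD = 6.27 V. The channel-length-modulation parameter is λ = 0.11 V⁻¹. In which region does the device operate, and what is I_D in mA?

k_p = μ_pC_ox · (W/L) = 3.5 mA/V².
V_ov = V_SG − |V_th| = 2.23 − 0.89 = 1.34 V.
Since V_SD = 6.27 V ≥ V_ov = 1.34 V, the device is in saturation.
I_D = ½ k_p V_ov² (1 + λ V_SD) = 0.5 × 3.5 × 1.34² × (1 + 0.11 × 6.27) = 5.31 mA.

Saturation; I_D = 5.31 mA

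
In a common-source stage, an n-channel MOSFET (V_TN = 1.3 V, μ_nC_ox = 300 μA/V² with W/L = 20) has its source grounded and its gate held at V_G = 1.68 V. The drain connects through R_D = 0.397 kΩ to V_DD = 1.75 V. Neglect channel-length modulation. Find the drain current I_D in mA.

V_GS = V_G = 1.68 V, so V_ov = 1.68 − 1.3 = 0.38 V.
k_n = μ_nC_ox · (W/L) = 6 mA/V².
Assume saturation: I_D = ½ k_n V_ov² = 0.5 × 6 × 0.38² = 0.433 mA, giving V_DS = V_DD − I_D R_D = 1.75 − 0.433 × 0.397 = 1.58 V.
V_DS = 1.58 V ≥ V_ov = 0.38 V, confirming saturation.

I_D = 0.433 mA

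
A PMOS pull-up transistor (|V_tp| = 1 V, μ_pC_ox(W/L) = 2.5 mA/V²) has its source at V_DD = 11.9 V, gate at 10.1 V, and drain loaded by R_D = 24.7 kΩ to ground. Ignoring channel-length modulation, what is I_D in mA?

V_SG = V_DD − V_G = 11.9 − 10.1 = 1.8 V, so V_ov = 1.8 − 1 = 0.8 V.
Assume saturation: I_D = ½ k_p V_ov² = 0.5 × 2.5 × 0.8² = 0.8 mA, giving V_SD = V_DD − I_D R_D = 11.9 − 0.8 × 24.7 = -7.86 V.
But -7.86 V < V_ov = 0.8 V, so the device is actually in triode.
In triode I_D = k_p[V_ov V_SD − ½ V_SD²] and I_D = (V_DD − V_SD)/R_D. Equating: 30.9 V_SD² − 50.4 V_SD + 11.9 = 0, giving V_SD = 0.286 V (the root below V_ov).
I_D = (11.9 − 0.286) / 24.7 = 0.47 mA.

I_D = 0.470 mA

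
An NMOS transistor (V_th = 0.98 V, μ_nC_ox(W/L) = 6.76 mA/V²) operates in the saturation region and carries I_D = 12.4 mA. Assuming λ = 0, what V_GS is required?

V_GS = 2.90 V

In saturation I_D = ½ k_n (V_GS − V_th)², so V_GS − V_th = √(2 I_D / k_n) = √(2 × 12.4 / 6.76) = 1.92 V.
V_GS = 0.98 + 1.92 = 2.9 V.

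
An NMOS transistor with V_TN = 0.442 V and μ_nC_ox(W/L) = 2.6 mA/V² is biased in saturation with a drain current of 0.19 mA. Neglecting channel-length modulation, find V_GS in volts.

V_GS = 0.824 V

In saturation I_D = ½ k_n (V_GS − V_TN)², so V_GS − V_TN = √(2 I_D / k_n) = √(2 × 0.19 / 2.6) = 0.382 V.
V_GS = 0.442 + 0.382 = 0.824 V.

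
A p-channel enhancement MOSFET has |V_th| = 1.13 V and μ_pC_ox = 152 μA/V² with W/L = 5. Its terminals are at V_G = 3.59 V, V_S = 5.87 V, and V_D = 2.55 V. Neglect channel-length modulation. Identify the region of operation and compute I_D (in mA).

V_SG = V_S − V_G = 5.87 − 3.59 = 2.28 V; V_SD = V_S − V_D = 5.87 − 2.55 = 3.32 V.
k_p = μ_pC_ox · (W/L) = 0.76 mA/V².
V_ov = V_SG − |V_th| = 2.28 − 1.13 = 1.15 V.
Since V_SD = 3.32 V ≥ V_ov = 1.15 V, the device is in saturation.
I_D = ½ k_p V_ov² = 0.5 × 0.76 × 1.15² = 0.503 mA.

Saturation; I_D = 0.503 mA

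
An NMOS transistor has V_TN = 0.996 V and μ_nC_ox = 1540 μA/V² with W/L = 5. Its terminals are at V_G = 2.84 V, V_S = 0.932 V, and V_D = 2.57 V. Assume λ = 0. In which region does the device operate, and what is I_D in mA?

Saturation; I_D = 3.20 mA

V_GS = V_G − V_S = 2.84 − 0.932 = 1.91 V; V_DS = V_D − V_S = 2.57 − 0.932 = 1.64 V.
k_n = μ_nC_ox · (W/L) = 7.7 mA/V².
V_ov = V_GS − V_TN = 1.91 − 0.996 = 0.912 V.
Since V_DS = 1.64 V ≥ V_ov = 0.912 V, the device is in saturation.
I_D = ½ k_n V_ov² = 0.5 × 7.7 × 0.912² = 3.2 mA.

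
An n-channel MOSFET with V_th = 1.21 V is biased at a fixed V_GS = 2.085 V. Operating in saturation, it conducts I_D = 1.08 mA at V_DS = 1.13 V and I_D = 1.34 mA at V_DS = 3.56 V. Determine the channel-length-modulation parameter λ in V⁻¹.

λ = 0.112 V⁻¹

With V_GS fixed, I_D ∝ (1 + λ V_DS) in saturation, so I_D2/I_D1 = (1 + λ V_DS2)/(1 + λ V_DS1).
1.34/1.08 = 1.241 = (1 + 3.56 λ)/(1 + 1.13 λ).
Solving: λ (I_D1 V_DS2 − I_D2 V_DS1) = I_D2 − I_D1, so λ = (1.34 − 1.08) / (1.08 × 3.56 − 1.34 × 1.13) = 0.26 / 2.33 = 0.112 V⁻¹.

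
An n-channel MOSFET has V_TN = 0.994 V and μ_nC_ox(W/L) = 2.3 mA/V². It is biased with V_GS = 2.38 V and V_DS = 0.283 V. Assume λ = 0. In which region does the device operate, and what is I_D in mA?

V_ov = V_GS − V_TN = 2.38 − 0.994 = 1.39 V.
Since V_DS = 0.283 V < V_ov = 1.39 V, the device is in the triode region.
I_D = k_n [V_ov · V_DS − ½ V_DS²] = 2.3 × [1.39 × 0.283 − 0.5 × 0.283²] = 0.81 mA.

Triode; I_D = 0.810 mA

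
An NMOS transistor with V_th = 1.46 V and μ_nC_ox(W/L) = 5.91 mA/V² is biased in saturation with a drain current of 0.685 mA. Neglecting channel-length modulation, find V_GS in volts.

In saturation I_D = ½ k_n (V_GS − V_th)², so V_GS − V_th = √(2 I_D / k_n) = √(2 × 0.685 / 5.91) = 0.481 V.
V_GS = 1.46 + 0.481 = 1.94 V.

V_GS = 1.94 V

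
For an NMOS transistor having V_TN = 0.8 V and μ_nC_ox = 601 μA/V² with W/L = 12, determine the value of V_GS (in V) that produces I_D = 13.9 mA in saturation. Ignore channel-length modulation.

V_GS = 2.76 V

k_n = μ_nC_ox · (W/L) = 7.212 mA/V².
In saturation I_D = ½ k_n (V_GS − V_TN)², so V_GS − V_TN = √(2 I_D / k_n) = √(2 × 13.9 / 7.212) = 1.96 V.
V_GS = 0.8 + 1.96 = 2.76 V.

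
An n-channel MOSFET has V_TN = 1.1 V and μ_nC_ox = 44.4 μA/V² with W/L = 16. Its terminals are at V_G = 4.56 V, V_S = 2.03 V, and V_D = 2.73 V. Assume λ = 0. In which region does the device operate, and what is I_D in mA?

V_GS = V_G − V_S = 4.56 − 2.03 = 2.53 V; V_DS = V_D − V_S = 2.73 − 2.03 = 0.7 V.
k_n = μ_nC_ox · (W/L) = 0.7104 mA/V².
V_ov = V_GS − V_TN = 2.53 − 1.1 = 1.43 V.
Since V_DS = 0.7 V < V_ov = 1.43 V, the device is in the triode region.
I_D = k_n [V_ov · V_DS − ½ V_DS²] = 0.7104 × [1.43 × 0.7 − 0.5 × 0.7²] = 0.537 mA.

Triode; I_D = 0.537 mA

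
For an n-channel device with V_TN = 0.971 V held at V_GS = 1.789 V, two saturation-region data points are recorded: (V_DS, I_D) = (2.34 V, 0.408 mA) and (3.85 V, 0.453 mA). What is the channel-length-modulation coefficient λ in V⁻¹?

λ = 0.0881 V⁻¹

With V_GS fixed, I_D ∝ (1 + λ V_DS) in saturation, so I_D2/I_D1 = (1 + λ V_DS2)/(1 + λ V_DS1).
0.453/0.408 = 1.11 = (1 + 3.85 λ)/(1 + 2.34 λ).
Solving: λ (I_D1 V_DS2 − I_D2 V_DS1) = I_D2 − I_D1, so λ = (0.453 − 0.408) / (0.408 × 3.85 − 0.453 × 2.34) = 0.045 / 0.511 = 0.0881 V⁻¹.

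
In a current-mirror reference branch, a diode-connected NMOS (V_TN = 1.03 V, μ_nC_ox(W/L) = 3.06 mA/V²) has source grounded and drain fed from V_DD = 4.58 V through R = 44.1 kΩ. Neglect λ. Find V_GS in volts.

V_GS = 1.25 V

With gate tied to drain, V_GS = V_DS ≥ V_GS − V_TN, so the device is in saturation.
KCL at the drain: ½ k_n (V_GS − V_TN)² = (V_DD − V_GS)/R.
Let x = V_GS − 1.03. Then 67.5 x² + x − 3.55 = 0, giving x = 0.222 V (positive root), so V_GS = 1.25 V.
I_D = (V_DD − V_GS)/R = (4.58 − 1.25) / 44.1 = 0.0755 mA.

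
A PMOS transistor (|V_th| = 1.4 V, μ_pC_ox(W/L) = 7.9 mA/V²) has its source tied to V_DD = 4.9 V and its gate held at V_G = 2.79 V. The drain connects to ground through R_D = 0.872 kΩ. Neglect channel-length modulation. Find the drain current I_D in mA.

V_SG = V_DD − V_G = 4.9 − 2.79 = 2.11 V, so V_ov = 2.11 − 1.4 = 0.71 V.
Assume saturation: I_D = ½ k_p V_ov² = 0.5 × 7.9 × 0.71² = 1.99 mA, giving V_SD = V_DD − I_D R_D = 4.9 − 1.99 × 0.872 = 3.16 V.
V_SD = 3.16 V ≥ V_ov = 0.71 V, confirming saturation.

I_D = 1.99 mA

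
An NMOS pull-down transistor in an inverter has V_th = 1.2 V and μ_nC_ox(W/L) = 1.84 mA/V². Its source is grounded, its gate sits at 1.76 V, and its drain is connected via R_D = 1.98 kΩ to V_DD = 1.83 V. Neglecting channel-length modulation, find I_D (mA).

I_D = 0.289 mA

V_GS = V_G = 1.76 V, so V_ov = 1.76 − 1.2 = 0.56 V.
Assume saturation: I_D = ½ k_n V_ov² = 0.5 × 1.84 × 0.56² = 0.289 mA, giving V_DS = V_DD − I_D R_D = 1.83 − 0.289 × 1.98 = 1.26 V.
V_DS = 1.26 V ≥ V_ov = 0.56 V, confirming saturation.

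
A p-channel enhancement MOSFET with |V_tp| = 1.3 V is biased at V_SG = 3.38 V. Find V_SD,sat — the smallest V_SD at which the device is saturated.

The boundary between triode and saturation is V_SD = V_SG − |V_tp| = V_ov.
V_ov = 3.38 − 1.3 = 2.08 V.

V_SD,sat = 2.08 V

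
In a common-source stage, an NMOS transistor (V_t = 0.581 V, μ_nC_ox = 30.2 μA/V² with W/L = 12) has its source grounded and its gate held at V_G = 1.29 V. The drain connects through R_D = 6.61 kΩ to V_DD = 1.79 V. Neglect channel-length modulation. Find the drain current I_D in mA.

I_D = 0.0911 mA

V_GS = V_G = 1.29 V, so V_ov = 1.29 − 0.581 = 0.709 V.
k_n = μ_nC_ox · (W/L) = 0.3624 mA/V².
Assume saturation: I_D = ½ k_n V_ov² = 0.5 × 0.3624 × 0.709² = 0.0911 mA, giving V_DS = V_DD − I_D R_D = 1.79 − 0.0911 × 6.61 = 1.19 V.
V_DS = 1.19 V ≥ V_ov = 0.709 V, confirming saturation.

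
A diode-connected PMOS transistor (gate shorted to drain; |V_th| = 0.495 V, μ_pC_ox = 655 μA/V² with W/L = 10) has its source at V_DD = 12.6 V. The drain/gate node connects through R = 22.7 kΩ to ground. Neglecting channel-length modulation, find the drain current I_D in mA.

With gate tied to drain, V_SG = V_SD ≥ V_SG − |V_th|, so the device is in saturation.
k_p = μ_pC_ox · (W/L) = 6.55 mA/V².
KCL at the drain: ½ k_p (V_SG − |V_th|)² = (V_DD − V_SG)/R.
Let x = V_SG − 0.495. Then 74.3 x² + x − 12.11 = 0, giving x = 0.397 V (positive root), so V_SG = 0.892 V.
I_D = (V_DD − V_SG)/R = (12.6 − 0.892) / 22.7 = 0.516 mA.

I_D = 0.516 mA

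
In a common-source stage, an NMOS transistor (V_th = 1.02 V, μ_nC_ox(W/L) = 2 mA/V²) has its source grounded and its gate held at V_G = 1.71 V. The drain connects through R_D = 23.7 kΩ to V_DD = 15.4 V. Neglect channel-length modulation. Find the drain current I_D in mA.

V_GS = V_G = 1.71 V, so V_ov = 1.71 − 1.02 = 0.69 V.
Assume saturation: I_D = ½ k_n V_ov² = 0.5 × 2 × 0.69² = 0.476 mA, giving V_DS = V_DD − I_D R_D = 15.4 − 0.476 × 23.7 = 4.12 V.
V_DS = 4.12 V ≥ V_ov = 0.69 V, confirming saturation.

I_D = 0.476 mA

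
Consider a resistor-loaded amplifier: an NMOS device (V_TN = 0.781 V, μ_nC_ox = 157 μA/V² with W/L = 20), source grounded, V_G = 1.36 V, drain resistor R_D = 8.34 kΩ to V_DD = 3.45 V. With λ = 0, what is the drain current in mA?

V_GS = V_G = 1.36 V, so V_ov = 1.36 − 0.781 = 0.579 V.
k_n = μ_nC_ox · (W/L) = 3.14 mA/V².
Assume saturation: I_D = ½ k_n V_ov² = 0.5 × 3.14 × 0.579² = 0.526 mA, giving V_DS = V_DD − I_D R_D = 3.45 − 0.526 × 8.34 = -0.94 V.
But -0.94 V < V_ov = 0.579 V, so the device is actually in triode.
In triode I_D = k_n[V_ov V_DS − ½ V_DS²] and I_D = (V_DD − V_DS)/R_D. Equating: 13.1 V_DS² − 16.16 V_DS + 3.45 = 0, giving V_DS = 0.274 V (the root below V_ov).
I_D = (3.45 − 0.274) / 8.34 = 0.381 mA.

I_D = 0.381 mA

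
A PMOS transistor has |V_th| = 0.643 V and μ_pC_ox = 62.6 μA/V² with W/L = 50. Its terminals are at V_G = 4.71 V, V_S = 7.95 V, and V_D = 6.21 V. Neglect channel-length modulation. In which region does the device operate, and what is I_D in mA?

Triode; I_D = 9.41 mA

V_SG = V_S − V_G = 7.95 − 4.71 = 3.24 V; V_SD = V_S − V_D = 7.95 − 6.21 = 1.74 V.
k_p = μ_pC_ox · (W/L) = 3.13 mA/V².
V_ov = V_SG − |V_th| = 3.24 − 0.643 = 2.6 V.
Since V_SD = 1.74 V < V_ov = 2.6 V, the device is in the triode region.
I_D = k_p [V_ov · V_SD − ½ V_SD²] = 3.13 × [2.6 × 1.74 − 0.5 × 1.74²] = 9.41 mA.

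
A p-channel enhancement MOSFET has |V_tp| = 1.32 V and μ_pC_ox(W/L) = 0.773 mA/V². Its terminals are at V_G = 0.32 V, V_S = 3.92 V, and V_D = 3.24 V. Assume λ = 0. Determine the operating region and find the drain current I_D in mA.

V_SG = V_S − V_G = 3.92 − 0.32 = 3.6 V; V_SD = V_S − V_D = 3.92 − 3.24 = 0.68 V.
V_ov = V_SG − |V_tp| = 3.6 − 1.32 = 2.28 V.
Since V_SD = 0.68 V < V_ov = 2.28 V, the device is in the triode region.
I_D = k_p [V_ov · V_SD − ½ V_SD²] = 0.773 × [2.28 × 0.68 − 0.5 × 0.68²] = 1.02 mA.

Triode; I_D = 1.02 mA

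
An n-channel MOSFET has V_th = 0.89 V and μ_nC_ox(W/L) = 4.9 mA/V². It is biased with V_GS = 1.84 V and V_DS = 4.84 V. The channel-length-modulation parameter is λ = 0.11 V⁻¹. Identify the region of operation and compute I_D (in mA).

V_ov = V_GS − V_th = 1.84 − 0.89 = 0.95 V.
Since V_DS = 4.84 V ≥ V_ov = 0.95 V, the device is in saturation.
I_D = ½ k_n V_ov² (1 + λ V_DS) = 0.5 × 4.9 × 0.95² × (1 + 0.11 × 4.84) = 3.39 mA.

Saturation; I_D = 3.39 mA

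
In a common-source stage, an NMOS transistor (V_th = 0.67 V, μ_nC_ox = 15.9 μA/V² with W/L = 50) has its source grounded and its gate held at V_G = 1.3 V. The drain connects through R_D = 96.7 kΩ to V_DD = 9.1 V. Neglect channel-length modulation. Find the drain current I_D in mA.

I_D = 0.0918 mA

V_GS = V_G = 1.3 V, so V_ov = 1.3 − 0.67 = 0.63 V.
k_n = μ_nC_ox · (W/L) = 0.795 mA/V².
Assume saturation: I_D = ½ k_n V_ov² = 0.5 × 0.795 × 0.63² = 0.158 mA, giving V_DS = V_DD − I_D R_D = 9.1 − 0.158 × 96.7 = -6.16 V.
But -6.16 V < V_ov = 0.63 V, so the device is actually in triode.
In triode I_D = k_n[V_ov V_DS − ½ V_DS²] and I_D = (V_DD − V_DS)/R_D. Equating: 38.4 V_DS² − 49.43 V_DS + 9.1 = 0, giving V_DS = 0.223 V (the root below V_ov).
I_D = (9.1 − 0.223) / 96.7 = 0.0918 mA.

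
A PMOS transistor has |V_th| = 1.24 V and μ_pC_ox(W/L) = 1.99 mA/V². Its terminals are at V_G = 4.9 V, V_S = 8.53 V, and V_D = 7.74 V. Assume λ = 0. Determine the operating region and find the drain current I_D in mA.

Triode; I_D = 3.14 mA

V_SG = V_S − V_G = 8.53 − 4.9 = 3.63 V; V_SD = V_S − V_D = 8.53 − 7.74 = 0.79 V.
V_ov = V_SG − |V_th| = 3.63 − 1.24 = 2.39 V.
Since V_SD = 0.79 V < V_ov = 2.39 V, the device is in the triode region.
I_D = k_p [V_ov · V_SD − ½ V_SD²] = 1.99 × [2.39 × 0.79 − 0.5 × 0.79²] = 3.14 mA.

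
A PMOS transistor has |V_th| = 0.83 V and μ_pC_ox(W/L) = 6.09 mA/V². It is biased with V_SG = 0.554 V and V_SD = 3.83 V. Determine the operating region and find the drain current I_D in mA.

Cutoff; I_D = 0 mA

V_SG = 0.554 V < |V_th| = 0.83 V, so the transistor is in cutoff.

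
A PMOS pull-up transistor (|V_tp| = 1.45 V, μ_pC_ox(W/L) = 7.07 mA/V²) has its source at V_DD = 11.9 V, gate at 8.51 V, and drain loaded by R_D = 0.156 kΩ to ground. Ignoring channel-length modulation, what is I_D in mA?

V_SG = V_DD − V_G = 11.9 − 8.51 = 3.39 V, so V_ov = 3.39 − 1.45 = 1.94 V.
Assume saturation: I_D = ½ k_p V_ov² = 0.5 × 7.07 × 1.94² = 13.3 mA, giving V_SD = V_DD − I_D R_D = 11.9 − 13.3 × 0.156 = 9.82 V.
V_SD = 9.82 V ≥ V_ov = 1.94 V, confirming saturation.

I_D = 13.3 mA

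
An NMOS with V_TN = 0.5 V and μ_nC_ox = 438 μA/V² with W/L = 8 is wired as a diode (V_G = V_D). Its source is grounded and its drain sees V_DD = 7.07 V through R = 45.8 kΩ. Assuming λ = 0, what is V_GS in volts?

V_GS = 0.780 V

With gate tied to drain, V_GS = V_DS ≥ V_GS − V_TN, so the device is in saturation.
k_n = μ_nC_ox · (W/L) = 3.504 mA/V².
KCL at the drain: ½ k_n (V_GS − V_TN)² = (V_DD − V_GS)/R.
Let x = V_GS − 0.5. Then 80.2 x² + x − 6.57 = 0, giving x = 0.28 V (positive root), so V_GS = 0.78 V.
I_D = (V_DD − V_GS)/R = (7.07 − 0.78) / 45.8 = 0.137 mA.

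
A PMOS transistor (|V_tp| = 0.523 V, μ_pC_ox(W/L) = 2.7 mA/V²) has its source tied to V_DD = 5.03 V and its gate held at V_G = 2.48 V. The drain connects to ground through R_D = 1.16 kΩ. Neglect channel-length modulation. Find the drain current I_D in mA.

I_D = 3.62 mA

V_SG = V_DD − V_G = 5.03 − 2.48 = 2.55 V, so V_ov = 2.55 − 0.523 = 2.03 V.
Assume saturation: I_D = ½ k_p V_ov² = 0.5 × 2.7 × 2.03² = 5.55 mA, giving V_SD = V_DD − I_D R_D = 5.03 − 5.55 × 1.16 = -1.4 V.
But -1.4 V < V_ov = 2.03 V, so the device is actually in triode.
In triode I_D = k_p[V_ov V_SD − ½ V_SD²] and I_D = (V_DD − V_SD)/R_D. Equating: 1.57 V_SD² − 7.349 V_SD + 5.03 = 0, giving V_SD = 0.832 V (the root below V_ov).
I_D = (5.03 − 0.832) / 1.16 = 3.62 mA.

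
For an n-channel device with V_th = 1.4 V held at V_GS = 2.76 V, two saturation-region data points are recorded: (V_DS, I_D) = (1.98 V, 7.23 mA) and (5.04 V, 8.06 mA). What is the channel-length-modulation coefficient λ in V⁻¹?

With V_GS fixed, I_D ∝ (1 + λ V_DS) in saturation, so I_D2/I_D1 = (1 + λ V_DS2)/(1 + λ V_DS1).
8.06/7.23 = 1.115 = (1 + 5.04 λ)/(1 + 1.98 λ).
Solving: λ (I_D1 V_DS2 − I_D2 V_DS1) = I_D2 − I_D1, so λ = (8.06 − 7.23) / (7.23 × 5.04 − 8.06 × 1.98) = 0.83 / 20.5 = 0.0405 V⁻¹.

λ = 0.0405 V⁻¹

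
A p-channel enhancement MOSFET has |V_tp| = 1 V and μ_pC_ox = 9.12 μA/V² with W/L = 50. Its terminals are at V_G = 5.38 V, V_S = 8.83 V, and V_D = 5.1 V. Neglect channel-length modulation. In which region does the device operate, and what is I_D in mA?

Saturation; I_D = 1.37 mA

V_SG = V_S − V_G = 8.83 − 5.38 = 3.45 V; V_SD = V_S − V_D = 8.83 − 5.1 = 3.73 V.
k_p = μ_pC_ox · (W/L) = 0.456 mA/V².
V_ov = V_SG − |V_tp| = 3.45 − 1 = 2.45 V.
Since V_SD = 3.73 V ≥ V_ov = 2.45 V, the device is in saturation.
I_D = ½ k_p V_ov² = 0.5 × 0.456 × 2.45² = 1.37 mA.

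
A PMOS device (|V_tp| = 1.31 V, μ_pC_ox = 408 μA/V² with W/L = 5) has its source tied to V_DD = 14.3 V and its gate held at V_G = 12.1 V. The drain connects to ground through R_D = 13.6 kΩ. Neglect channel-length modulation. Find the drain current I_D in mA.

I_D = 0.808 mA

V_SG = V_DD − V_G = 14.3 − 12.1 = 2.2 V, so V_ov = 2.2 − 1.31 = 0.89 V.
k_p = μ_pC_ox · (W/L) = 2.04 mA/V².
Assume saturation: I_D = ½ k_p V_ov² = 0.5 × 2.04 × 0.89² = 0.808 mA, giving V_SD = V_DD − I_D R_D = 14.3 − 0.808 × 13.6 = 3.31 V.
V_SD = 3.31 V ≥ V_ov = 0.89 V, confirming saturation.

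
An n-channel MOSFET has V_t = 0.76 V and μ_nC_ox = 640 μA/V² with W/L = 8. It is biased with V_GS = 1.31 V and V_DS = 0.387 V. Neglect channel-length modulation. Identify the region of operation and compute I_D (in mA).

k_n = μ_nC_ox · (W/L) = 5.12 mA/V².
V_ov = V_GS − V_t = 1.31 − 0.76 = 0.55 V.
Since V_DS = 0.387 V < V_ov = 0.55 V, the device is in the triode region.
I_D = k_n [V_ov · V_DS − ½ V_DS²] = 5.12 × [0.55 × 0.387 − 0.5 × 0.387²] = 0.706 mA.

Triode; I_D = 0.706 mA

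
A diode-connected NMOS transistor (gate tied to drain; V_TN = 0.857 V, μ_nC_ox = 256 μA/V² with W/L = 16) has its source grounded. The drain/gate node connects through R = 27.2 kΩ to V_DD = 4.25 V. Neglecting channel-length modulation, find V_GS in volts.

V_GS = 1.09 V

With gate tied to drain, V_GS = V_DS ≥ V_GS − V_TN, so the device is in saturation.
k_n = μ_nC_ox · (W/L) = 4.096 mA/V².
KCL at the drain: ½ k_n (V_GS − V_TN)² = (V_DD − V_GS)/R.
Let x = V_GS − 0.857. Then 55.7 x² + x − 3.393 = 0, giving x = 0.238 V (positive root), so V_GS = 1.09 V.
I_D = (V_DD − V_GS)/R = (4.25 − 1.09) / 27.2 = 0.116 mA.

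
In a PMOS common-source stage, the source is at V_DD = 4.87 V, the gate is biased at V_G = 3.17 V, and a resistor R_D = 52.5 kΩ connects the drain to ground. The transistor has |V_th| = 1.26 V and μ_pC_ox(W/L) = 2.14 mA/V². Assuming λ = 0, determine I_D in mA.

I_D = 0.0907 mA

V_SG = V_DD − V_G = 4.87 − 3.17 = 1.7 V, so V_ov = 1.7 − 1.26 = 0.44 V.
Assume saturation: I_D = ½ k_p V_ov² = 0.5 × 2.14 × 0.44² = 0.207 mA, giving V_SD = V_DD − I_D R_D = 4.87 − 0.207 × 52.5 = -6.01 V.
But -6.01 V < V_ov = 0.44 V, so the device is actually in triode.
In triode I_D = k_p[V_ov V_SD − ½ V_SD²] and I_D = (V_DD − V_SD)/R_D. Equating: 56.2 V_SD² − 50.43 V_SD + 4.87 = 0, giving V_SD = 0.11 V (the root below V_ov).
I_D = (4.87 − 0.11) / 52.5 = 0.0907 mA.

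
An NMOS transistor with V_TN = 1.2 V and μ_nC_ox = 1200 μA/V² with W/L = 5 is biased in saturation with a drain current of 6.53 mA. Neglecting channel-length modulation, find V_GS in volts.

k_n = μ_nC_ox · (W/L) = 6 mA/V².
In saturation I_D = ½ k_n (V_GS − V_TN)², so V_GS − V_TN = √(2 I_D / k_n) = √(2 × 6.53 / 6) = 1.48 V.
V_GS = 1.2 + 1.48 = 2.68 V.

V_GS = 2.68 V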